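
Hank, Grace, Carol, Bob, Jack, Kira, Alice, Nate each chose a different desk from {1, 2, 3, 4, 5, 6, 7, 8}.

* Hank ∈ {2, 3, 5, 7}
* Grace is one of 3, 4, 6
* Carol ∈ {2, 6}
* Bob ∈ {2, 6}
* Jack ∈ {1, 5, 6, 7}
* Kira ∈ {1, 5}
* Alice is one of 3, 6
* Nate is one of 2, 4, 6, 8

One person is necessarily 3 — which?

The 8 variables draw from only 8 values {1, 2, 3, 4, 5, 6, 7, 8}, so each is used; only Nate can be 8, hence Nate = 8.
The 7 still-open variables draw from only 7 values {1, 2, 3, 4, 5, 6, 7}, so each is used; only Grace can be 4, hence Grace = 4.
Carol and Bob share exactly the 2 values {2, 6}; by pigeonhole those values go to them, so strike 2, 6 from Hank, Jack, Alice.
So 3 goes to Alice.

Alice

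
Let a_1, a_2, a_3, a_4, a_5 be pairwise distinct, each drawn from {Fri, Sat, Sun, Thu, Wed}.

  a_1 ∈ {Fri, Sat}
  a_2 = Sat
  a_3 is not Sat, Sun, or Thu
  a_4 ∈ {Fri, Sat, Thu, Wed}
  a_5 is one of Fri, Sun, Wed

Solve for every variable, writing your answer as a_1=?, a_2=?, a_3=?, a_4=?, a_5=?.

a_2 has just one choice, so a_2 = Sat. Strike Sat from a_1, a_4.
That leaves a_1 = Fri. Strike Fri from a_3, a_4, a_5.
That leaves a_3 = Wed. Eliminate Wed elsewhere: a_4, a_5.
a_4 has just one choice, so a_4 = Thu.
That leaves a_5 = Sun.

a_1=Fri, a_2=Sat, a_3=Wed, a_4=Thu, a_5=Sun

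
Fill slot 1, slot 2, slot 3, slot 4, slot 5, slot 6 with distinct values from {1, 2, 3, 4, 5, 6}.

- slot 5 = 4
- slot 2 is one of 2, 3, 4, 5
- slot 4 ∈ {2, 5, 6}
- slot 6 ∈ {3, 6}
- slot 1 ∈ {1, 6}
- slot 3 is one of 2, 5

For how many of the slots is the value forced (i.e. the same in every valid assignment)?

slot 5 must be 4 (only option left). Strike 4 from slot 2.
The 5 still-open variables draw from only 5 values {1, 2, 3, 5, 6}, so each is used; only slot 1 can be 1, hence slot 1 = 1.
Determined: slot 1=1, slot 5=4. The other slots each still have more than one consistent value. That makes 2.

2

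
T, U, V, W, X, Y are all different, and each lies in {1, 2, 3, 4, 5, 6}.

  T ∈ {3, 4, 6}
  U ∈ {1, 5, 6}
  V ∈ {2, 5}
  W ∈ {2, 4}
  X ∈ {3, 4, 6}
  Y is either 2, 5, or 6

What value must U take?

1

The 6 variables together cover exactly {1, 2, 3, 4, 5, 6} — 6 values for 6 variables — and 1 appears only in U's list, so U = 1.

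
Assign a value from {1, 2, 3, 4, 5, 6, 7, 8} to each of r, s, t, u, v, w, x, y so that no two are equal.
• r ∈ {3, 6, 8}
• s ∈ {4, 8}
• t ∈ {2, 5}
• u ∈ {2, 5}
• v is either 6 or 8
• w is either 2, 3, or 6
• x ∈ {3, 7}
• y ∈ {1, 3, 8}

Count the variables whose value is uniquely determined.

The 8 variables draw from only 8 values {1, 2, 3, 4, 5, 6, 7, 8}, so each is used; only y can be 1, hence y = 1.
Among the 7 still-open variables, 4 fits only s (and all 7 values in {2, 3, 4, 5, 6, 7, 8} must be used), so s = 4.
Among the 6 still-open variables, 7 fits only x (and all 6 values in {2, 3, 5, 6, 7, 8} must be used), so x = 7.
The 2 variables t and u are confined to {2, 5}, which locks those values in; drop them from w.
Determined: s=4, x=7, y=1. The other variables each still have more than one consistent value. That makes 3.

3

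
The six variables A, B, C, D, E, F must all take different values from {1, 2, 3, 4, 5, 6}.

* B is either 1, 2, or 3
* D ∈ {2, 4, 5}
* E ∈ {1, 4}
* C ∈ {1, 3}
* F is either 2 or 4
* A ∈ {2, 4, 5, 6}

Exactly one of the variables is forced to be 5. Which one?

D

The 6 variables draw from only 6 values {1, 2, 3, 4, 5, 6}, so each is used; only A can be 6, hence A = 6.
The 5 still-open variables together cover exactly {1, 2, 3, 4, 5} — 5 values for 5 variables — and 5 appears only in D's list, so D = 5.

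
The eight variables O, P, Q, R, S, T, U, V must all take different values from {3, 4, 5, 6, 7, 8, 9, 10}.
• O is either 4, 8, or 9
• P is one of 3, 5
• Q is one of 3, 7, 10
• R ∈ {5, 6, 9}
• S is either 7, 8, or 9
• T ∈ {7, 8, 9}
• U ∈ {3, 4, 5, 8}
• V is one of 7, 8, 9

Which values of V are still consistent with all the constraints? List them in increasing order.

7, 8, 9

Among the 8 variables, 6 fits only R (and all 8 values in {3, 4, 5, 6, 7, 8, 9, 10} must be used), so R = 6.
Among the 7 still-open variables, 10 fits only Q (and all 7 values in {3, 4, 5, 7, 8, 9, 10} must be used), so Q = 10.
S, T, V between them cover only {7, 8, 9} — a naked triple. Remove those values from O, U.
O must be 4 (only option left). So U can't be 4.
No further eliminations apply; V can still be any of 7, 8, 9.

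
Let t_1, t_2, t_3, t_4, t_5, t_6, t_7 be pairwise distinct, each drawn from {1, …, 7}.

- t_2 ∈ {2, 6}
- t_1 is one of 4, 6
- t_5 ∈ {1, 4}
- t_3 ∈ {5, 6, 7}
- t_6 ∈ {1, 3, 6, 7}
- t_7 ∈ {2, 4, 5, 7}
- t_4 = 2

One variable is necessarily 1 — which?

t_4 has just one choice, so t_4 = 2. Eliminate 2 elsewhere: t_2, t_7.
That leaves t_2 = 6. Remove 6 from t_1, t_3, t_6.
That leaves t_1 = 4. So t_5, t_7 can't be 4.

t_5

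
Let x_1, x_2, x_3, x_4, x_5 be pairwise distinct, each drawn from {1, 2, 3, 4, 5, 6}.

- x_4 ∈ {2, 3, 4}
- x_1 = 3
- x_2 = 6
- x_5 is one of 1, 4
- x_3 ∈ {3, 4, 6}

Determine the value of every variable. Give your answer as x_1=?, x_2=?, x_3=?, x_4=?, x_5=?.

x_1=3, x_2=6, x_3=4, x_4=2, x_5=1

x_1's domain is down to {3}, so x_1 = 3. Eliminate 3 elsewhere: x_3, x_4.
That leaves x_2 = 6. Eliminate 6 elsewhere: x_3.
x_3 has just one choice, so x_3 = 4. Strike 4 from x_4, x_5.
x_4 must be 2 (only option left).
That leaves x_5 = 1.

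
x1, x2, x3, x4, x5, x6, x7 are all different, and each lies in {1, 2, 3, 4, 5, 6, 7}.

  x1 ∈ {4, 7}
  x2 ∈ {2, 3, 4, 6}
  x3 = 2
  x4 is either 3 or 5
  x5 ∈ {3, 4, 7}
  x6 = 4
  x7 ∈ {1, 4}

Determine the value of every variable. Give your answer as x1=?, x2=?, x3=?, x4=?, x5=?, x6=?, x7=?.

x1=7, x2=6, x3=2, x4=5, x5=3, x6=4, x7=1

x3's domain is down to {2}, so x3 = 2. Strike 2 from x2.
x6's domain is down to {4}, so x6 = 4. Eliminate 4 elsewhere: x1, x2, x5, x7.
That leaves x7 = 1.
x1's domain is down to {7}, so x1 = 7. Remove 7 from x5.
x5's domain is down to {3}, so x5 = 3. So x2, x4 can't be 3.
x2 must be 6 (only option left).
x4 has just one choice, so x4 = 5.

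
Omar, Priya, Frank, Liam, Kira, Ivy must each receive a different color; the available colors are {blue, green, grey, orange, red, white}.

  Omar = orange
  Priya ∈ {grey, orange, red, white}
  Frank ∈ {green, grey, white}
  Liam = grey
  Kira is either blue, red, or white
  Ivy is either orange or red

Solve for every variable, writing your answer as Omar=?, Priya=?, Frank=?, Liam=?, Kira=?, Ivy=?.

Omar=orange, Priya=white, Frank=green, Liam=grey, Kira=blue, Ivy=red

Omar must be orange (only option left). Strike orange from Priya, Ivy.
That leaves Liam = grey. Eliminate grey elsewhere: Priya, Frank.
Ivy must be red (only option left). Eliminate red elsewhere: Priya, Kira.
Priya has just one choice, so Priya = white. Strike white from Frank, Kira.
Frank's domain is down to {green}, so Frank = green.
Kira has just one choice, so Kira = blue.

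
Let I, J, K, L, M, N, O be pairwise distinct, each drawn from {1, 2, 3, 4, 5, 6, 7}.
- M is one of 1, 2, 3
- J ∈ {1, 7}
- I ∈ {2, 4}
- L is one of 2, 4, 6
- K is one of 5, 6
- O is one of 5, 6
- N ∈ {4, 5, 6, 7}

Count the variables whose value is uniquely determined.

3

The 7 variables together cover exactly {1, 2, 3, 4, 5, 6, 7} — 7 values for 7 variables — and 3 appears only in M's list, so M = 3.
Among the 6 still-open variables, 1 fits only J (and all 6 values in {1, 2, 4, 5, 6, 7} must be used), so J = 1.
Among the 5 still-open variables, 7 fits only N (and all 5 values in {2, 4, 5, 6, 7} must be used), so N = 7.
The 2 variables K and O are confined to {5, 6}, which locks those values in; drop them from L.
Determined: J=1, M=3, N=7. The other variables each still have more than one consistent value. That makes 3.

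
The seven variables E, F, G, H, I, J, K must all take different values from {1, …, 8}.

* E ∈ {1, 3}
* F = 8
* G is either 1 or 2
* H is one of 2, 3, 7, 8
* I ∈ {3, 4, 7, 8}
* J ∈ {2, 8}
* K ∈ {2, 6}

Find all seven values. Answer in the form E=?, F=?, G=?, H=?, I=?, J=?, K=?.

E=3, F=8, G=1, H=7, I=4, J=2, K=6

F must be 8 (only option left). Strike 8 from H, I, J.
J has just one choice, so J = 2. Eliminate 2 elsewhere: G, H, K.
K has just one choice, so K = 6.
G has just one choice, so G = 1. Eliminate 1 elsewhere: E.
That leaves E = 3. So H, I can't be 3.
H's domain is down to {7}, so H = 7. Eliminate 7 elsewhere: I.
That leaves I = 4.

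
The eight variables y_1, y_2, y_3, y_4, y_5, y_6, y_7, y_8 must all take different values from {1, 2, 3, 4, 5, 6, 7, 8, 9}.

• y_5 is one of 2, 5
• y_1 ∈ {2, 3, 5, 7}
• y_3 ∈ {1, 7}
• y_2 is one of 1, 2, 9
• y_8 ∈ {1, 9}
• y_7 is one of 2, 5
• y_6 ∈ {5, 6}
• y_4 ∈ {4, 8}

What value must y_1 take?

The 2 variables y_5 and y_7 are confined to {2, 5}, which locks those values in; drop them from y_1, y_2, y_6.
y_6's domain is down to {6}, so y_6 = 6.
y_2 and y_8 between them cover only {1, 9} — a naked pair. Remove those values from y_3.
That leaves y_3 = 7. Remove 7 from y_1.
So y_1 = 3.

3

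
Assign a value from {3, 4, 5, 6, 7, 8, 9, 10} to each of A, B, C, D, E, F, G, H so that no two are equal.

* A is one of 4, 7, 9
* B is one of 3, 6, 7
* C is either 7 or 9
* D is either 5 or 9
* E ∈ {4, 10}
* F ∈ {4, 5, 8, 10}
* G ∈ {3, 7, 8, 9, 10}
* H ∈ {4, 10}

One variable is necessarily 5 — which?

D

The 8 variables draw from only 8 values {3, 4, 5, 6, 7, 8, 9, 10}, so each is used; only B can be 6, hence B = 6.
Among the 7 still-open variables, 3 fits only G (and all 7 values in {3, 4, 5, 7, 8, 9, 10} must be used), so G = 3.
The 6 still-open variables draw from only 6 values {4, 5, 7, 8, 9, 10}, so each is used; only F can be 8, hence F = 8.
Among the 5 still-open variables, 5 fits only D (and all 5 values in {4, 5, 7, 9, 10} must be used), so D = 5.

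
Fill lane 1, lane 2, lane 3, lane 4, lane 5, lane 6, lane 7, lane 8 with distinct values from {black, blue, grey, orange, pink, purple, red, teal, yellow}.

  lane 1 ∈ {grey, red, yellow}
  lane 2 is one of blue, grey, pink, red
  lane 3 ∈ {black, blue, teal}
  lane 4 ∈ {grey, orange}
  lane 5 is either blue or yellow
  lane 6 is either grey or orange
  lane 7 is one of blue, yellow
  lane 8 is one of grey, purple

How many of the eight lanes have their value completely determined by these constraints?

3

lane 4 and lane 6 share exactly the 2 values {grey, orange}; by pigeonhole those values go to them, so strike grey, orange from lane 1, lane 2, lane 8.
lane 8 has just one choice, so lane 8 = purple.
The 2 variables lane 5 and lane 7 are confined to {blue, yellow}, which locks those values in; drop them from lane 1, lane 2, lane 3.
lane 1's domain is down to {red}, so lane 1 = red. Eliminate red elsewhere: lane 2.
lane 2 must be pink (only option left).
Determined: lane 1=red, lane 2=pink, lane 8=purple. The other lanes each still have more than one consistent value. That makes 3.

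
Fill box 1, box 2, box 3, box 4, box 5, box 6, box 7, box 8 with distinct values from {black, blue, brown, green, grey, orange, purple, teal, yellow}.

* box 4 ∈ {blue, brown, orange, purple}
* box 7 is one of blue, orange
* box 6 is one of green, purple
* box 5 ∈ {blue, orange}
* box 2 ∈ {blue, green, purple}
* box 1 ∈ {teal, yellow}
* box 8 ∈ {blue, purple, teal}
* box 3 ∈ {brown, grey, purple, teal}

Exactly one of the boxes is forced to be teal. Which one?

Among the 8 variables, grey fits only box 3 (and all 8 values in {blue, brown, green, grey, orange, purple, teal, yellow} must be used), so box 3 = grey.
The 7 still-open variables together cover exactly {blue, brown, green, orange, purple, teal, yellow} — 7 values for 7 variables — and brown appears only in box 4's list, so box 4 = brown.
The 6 still-open variables together cover exactly {blue, green, orange, purple, teal, yellow} — 6 values for 6 variables — and yellow appears only in box 1's list, so box 1 = yellow.
The 5 still-open variables draw from only 5 values {blue, green, orange, purple, teal}, so each is used; only box 8 can be teal, hence box 8 = teal.

box 8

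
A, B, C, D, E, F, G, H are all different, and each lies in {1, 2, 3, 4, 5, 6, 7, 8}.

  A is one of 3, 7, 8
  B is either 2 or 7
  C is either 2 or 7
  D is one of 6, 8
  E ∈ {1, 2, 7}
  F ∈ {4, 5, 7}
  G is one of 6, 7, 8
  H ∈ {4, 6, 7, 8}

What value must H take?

4

The 8 variables draw from only 8 values {1, 2, 3, 4, 5, 6, 7, 8}, so each is used; only E can be 1, hence E = 1.
The 7 still-open variables together cover exactly {2, 3, 4, 5, 6, 7, 8} — 7 values for 7 variables — and 3 appears only in A's list, so A = 3.
Among the 6 still-open variables, 5 fits only F (and all 6 values in {2, 4, 5, 6, 7, 8} must be used), so F = 5.
Among the 5 still-open variables, 4 fits only H (and all 5 values in {2, 4, 6, 7, 8} must be used), so H = 4.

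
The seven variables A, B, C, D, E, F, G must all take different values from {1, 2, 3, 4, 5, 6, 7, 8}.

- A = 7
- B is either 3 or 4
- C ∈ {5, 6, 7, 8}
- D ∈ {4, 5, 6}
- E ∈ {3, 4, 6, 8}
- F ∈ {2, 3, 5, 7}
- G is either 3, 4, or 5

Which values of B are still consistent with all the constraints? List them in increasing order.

A has just one choice, so A = 7. Eliminate 7 elsewhere: C, F.
The 6 still-open variables together cover exactly {2, 3, 4, 5, 6, 8} — 6 values for 6 variables — and 2 appears only in F's list, so F = 2.
No further eliminations apply; B can still be any of 3, 4.

3, 4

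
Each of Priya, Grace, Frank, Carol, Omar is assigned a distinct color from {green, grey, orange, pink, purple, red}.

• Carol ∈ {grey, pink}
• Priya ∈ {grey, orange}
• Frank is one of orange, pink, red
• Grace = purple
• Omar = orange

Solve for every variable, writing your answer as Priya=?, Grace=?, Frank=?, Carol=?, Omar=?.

Grace has just one choice, so Grace = purple.
Omar has just one choice, so Omar = orange. Eliminate orange elsewhere: Priya, Frank.
Priya's domain is down to {grey}, so Priya = grey. Strike grey from Carol.
Carol must be pink (only option left). Eliminate pink elsewhere: Frank.
Frank has just one choice, so Frank = red.

Priya=grey, Grace=purple, Frank=red, Carol=pink, Omar=orange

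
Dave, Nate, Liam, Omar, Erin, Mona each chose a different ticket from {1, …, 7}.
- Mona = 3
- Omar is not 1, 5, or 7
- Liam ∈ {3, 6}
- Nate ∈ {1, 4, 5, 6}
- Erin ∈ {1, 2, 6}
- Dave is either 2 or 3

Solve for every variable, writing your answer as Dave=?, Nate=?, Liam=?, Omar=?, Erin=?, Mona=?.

Mona's domain is down to {3}, so Mona = 3. Remove 3 from Dave, Liam, Omar.
Dave must be 2 (only option left). Strike 2 from Omar, Erin.
That leaves Liam = 6. Strike 6 from Nate, Omar, Erin.
Omar's domain is down to {4}, so Omar = 4. Remove 4 from Nate.
Erin must be 1 (only option left). Eliminate 1 elsewhere: Nate.
Nate has just one choice, so Nate = 5.

Dave=2, Nate=5, Liam=6, Omar=4, Erin=1, Mona=3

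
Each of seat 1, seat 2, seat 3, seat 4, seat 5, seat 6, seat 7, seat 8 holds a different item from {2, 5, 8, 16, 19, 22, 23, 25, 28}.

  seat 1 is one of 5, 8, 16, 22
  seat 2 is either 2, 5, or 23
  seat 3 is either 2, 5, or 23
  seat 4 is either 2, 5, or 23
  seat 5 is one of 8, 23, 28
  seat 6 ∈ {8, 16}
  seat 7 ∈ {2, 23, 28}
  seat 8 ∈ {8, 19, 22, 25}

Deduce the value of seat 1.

seat 2, seat 3, seat 4 share exactly the 3 values {2, 5, 23}; by pigeonhole those values go to them, so strike 2, 5, 23 from seat 1, seat 5, seat 7.
That leaves seat 7 = 28. So seat 5 can't be 28.
seat 5 has just one choice, so seat 5 = 8. Eliminate 8 elsewhere: seat 1, seat 6, seat 8.
seat 6 must be 16 (only option left). Remove 16 from seat 1.
So seat 1 = 22.

22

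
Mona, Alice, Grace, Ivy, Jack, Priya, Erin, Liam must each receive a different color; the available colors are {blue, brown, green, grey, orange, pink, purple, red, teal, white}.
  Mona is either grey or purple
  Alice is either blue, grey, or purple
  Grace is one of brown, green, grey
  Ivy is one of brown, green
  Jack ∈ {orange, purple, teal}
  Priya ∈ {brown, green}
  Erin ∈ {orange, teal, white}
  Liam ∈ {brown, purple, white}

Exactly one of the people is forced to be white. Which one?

Liam

The 8 variables together cover exactly {blue, brown, green, grey, orange, purple, teal, white} — 8 values for 8 variables — and blue appears only in Alice's list, so Alice = blue.
Ivy and Priya share exactly the 2 values {brown, green}; by pigeonhole those values go to them, so strike brown, green from Grace, Liam.
Grace has just one choice, so Grace = grey. Remove grey from Mona.
Mona must be purple (only option left). Strike purple from Jack, Liam.
So white goes to Liam.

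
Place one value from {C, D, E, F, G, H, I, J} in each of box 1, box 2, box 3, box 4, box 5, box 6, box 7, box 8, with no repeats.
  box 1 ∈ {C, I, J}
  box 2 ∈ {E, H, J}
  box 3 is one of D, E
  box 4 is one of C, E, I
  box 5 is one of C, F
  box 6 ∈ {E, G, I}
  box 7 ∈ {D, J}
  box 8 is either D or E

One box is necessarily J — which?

box 7

Among the 8 variables, F fits only box 5 (and all 8 values in {C, D, E, F, G, H, I, J} must be used), so box 5 = F.
The 7 still-open variables draw from only 7 values {C, D, E, G, H, I, J}, so each is used; only box 6 can be G, hence box 6 = G.
The 6 still-open variables draw from only 6 values {C, D, E, H, I, J}, so each is used; only box 2 can be H, hence box 2 = H.
box 3 and box 8 between them cover only {D, E} — a naked pair. Remove those values from box 4, box 7.
So J goes to box 7.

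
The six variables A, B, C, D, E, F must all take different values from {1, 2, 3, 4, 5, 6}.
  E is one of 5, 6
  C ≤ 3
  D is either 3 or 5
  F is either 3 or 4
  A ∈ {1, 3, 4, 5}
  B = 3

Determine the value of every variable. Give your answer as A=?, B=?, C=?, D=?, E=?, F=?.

B must be 3 (only option left). Eliminate 3 elsewhere: A, C, D, F.
D's domain is down to {5}, so D = 5. So A, E can't be 5.
E's domain is down to {6}, so E = 6.
F must be 4 (only option left). Eliminate 4 elsewhere: A.
That leaves A = 1. Remove 1 from C.
C has just one choice, so C = 2.

A=1, B=3, C=2, D=5, E=6, F=4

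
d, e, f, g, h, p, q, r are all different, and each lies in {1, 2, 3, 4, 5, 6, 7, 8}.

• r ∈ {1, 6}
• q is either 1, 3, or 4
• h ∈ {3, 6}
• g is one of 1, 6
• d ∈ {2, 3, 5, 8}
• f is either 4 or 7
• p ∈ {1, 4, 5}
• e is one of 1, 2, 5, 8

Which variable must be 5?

p

The 8 variables together cover exactly {1, 2, 3, 4, 5, 6, 7, 8} — 8 values for 8 variables — and 7 appears only in f's list, so f = 7.
g and r between them cover only {1, 6} — a naked pair. Remove those values from e, h, p, q.
h's domain is down to {3}, so h = 3. Strike 3 from d, q.
That leaves q = 4. So p can't be 4.
So 5 goes to p.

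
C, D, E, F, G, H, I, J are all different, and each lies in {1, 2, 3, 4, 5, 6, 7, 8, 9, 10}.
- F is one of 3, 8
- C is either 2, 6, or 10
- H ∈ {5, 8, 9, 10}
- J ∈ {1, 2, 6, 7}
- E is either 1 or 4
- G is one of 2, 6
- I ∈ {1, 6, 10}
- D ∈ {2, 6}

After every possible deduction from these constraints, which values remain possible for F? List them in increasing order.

3, 8

D and G between them cover only {2, 6} — a naked pair. Remove those values from C, I, J.
C's domain is down to {10}, so C = 10. Strike 10 from H, I.
I's domain is down to {1}, so I = 1. So E, J can't be 1.
J must be 7 (only option left).
That leaves E = 4.
No further eliminations apply; F can still be any of 3, 8.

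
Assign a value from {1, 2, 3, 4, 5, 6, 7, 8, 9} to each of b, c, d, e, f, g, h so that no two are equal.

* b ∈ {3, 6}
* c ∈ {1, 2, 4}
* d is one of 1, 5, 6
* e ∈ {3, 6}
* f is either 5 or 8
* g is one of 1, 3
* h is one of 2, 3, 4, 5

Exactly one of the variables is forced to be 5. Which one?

d

Among the 7 variables, 8 fits only f (and all 7 values in {1, 2, 3, 4, 5, 6, 8} must be used), so f = 8.
The 2 variables b and e are confined to {3, 6}, which locks those values in; drop them from d, g, h.
That leaves g = 1. So c, d can't be 1.
So 5 goes to d.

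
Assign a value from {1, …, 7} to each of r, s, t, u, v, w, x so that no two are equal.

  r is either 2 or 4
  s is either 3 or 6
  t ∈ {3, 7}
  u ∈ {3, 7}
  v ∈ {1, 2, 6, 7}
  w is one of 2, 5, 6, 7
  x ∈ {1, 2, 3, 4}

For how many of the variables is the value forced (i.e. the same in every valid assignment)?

The 7 variables together cover exactly {1, 2, 3, 4, 5, 6, 7} — 7 values for 7 variables — and 5 appears only in w's list, so w = 5.
t and u between them cover only {3, 7} — a naked pair. Remove those values from s, v, x.
s has just one choice, so s = 6. Remove 6 from v.
Determined: s=6, w=5. The other variables each still have more than one consistent value. That makes 2.

2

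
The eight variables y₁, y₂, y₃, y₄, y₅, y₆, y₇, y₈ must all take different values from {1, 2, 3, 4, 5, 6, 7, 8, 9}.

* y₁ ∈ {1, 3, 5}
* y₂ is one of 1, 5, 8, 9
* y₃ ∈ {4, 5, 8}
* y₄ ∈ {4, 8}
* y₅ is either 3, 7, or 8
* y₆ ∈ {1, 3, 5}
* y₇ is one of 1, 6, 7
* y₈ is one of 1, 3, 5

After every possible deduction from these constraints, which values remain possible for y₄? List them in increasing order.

4, 8

The 8 variables draw from only 8 values {1, 3, 4, 5, 6, 7, 8, 9}, so each is used; only y₇ can be 6, hence y₇ = 6.
The 7 still-open variables draw from only 7 values {1, 3, 4, 5, 7, 8, 9}, so each is used; only y₅ can be 7, hence y₅ = 7.
The 6 still-open variables together cover exactly {1, 3, 4, 5, 8, 9} — 6 values for 6 variables — and 9 appears only in y₂'s list, so y₂ = 9.
y₁, y₆, y₈ between them cover only {1, 3, 5} — a naked triple. Remove those values from y₃.
No further eliminations apply; y₄ can still be any of 4, 8.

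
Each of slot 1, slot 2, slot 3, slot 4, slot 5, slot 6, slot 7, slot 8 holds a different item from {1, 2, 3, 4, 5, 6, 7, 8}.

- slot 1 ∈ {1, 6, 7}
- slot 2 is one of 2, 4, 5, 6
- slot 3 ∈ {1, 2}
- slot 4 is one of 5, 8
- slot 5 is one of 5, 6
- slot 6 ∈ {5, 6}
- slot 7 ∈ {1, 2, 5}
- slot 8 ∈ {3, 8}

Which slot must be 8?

Among the 8 variables, 3 fits only slot 8 (and all 8 values in {1, 2, 3, 4, 5, 6, 7, 8} must be used), so slot 8 = 3.
The 7 still-open variables together cover exactly {1, 2, 4, 5, 6, 7, 8} — 7 values for 7 variables — and 4 appears only in slot 2's list, so slot 2 = 4.
The 6 still-open variables draw from only 6 values {1, 2, 5, 6, 7, 8}, so each is used; only slot 1 can be 7, hence slot 1 = 7.
The 5 still-open variables draw from only 5 values {1, 2, 5, 6, 8}, so each is used; only slot 4 can be 8, hence slot 4 = 8.

slot 4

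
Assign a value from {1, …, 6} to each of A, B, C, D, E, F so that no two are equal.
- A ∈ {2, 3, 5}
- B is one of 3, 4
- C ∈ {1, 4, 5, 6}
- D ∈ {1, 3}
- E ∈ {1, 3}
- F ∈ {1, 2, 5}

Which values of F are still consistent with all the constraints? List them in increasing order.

2, 5

The 6 variables draw from only 6 values {1, 2, 3, 4, 5, 6}, so each is used; only C can be 6, hence C = 6.
The 5 still-open variables draw from only 5 values {1, 2, 3, 4, 5}, so each is used; only B can be 4, hence B = 4.
D and E between them cover only {1, 3} — a naked pair. Remove those values from A, F.
No further eliminations apply; F can still be any of 2, 5.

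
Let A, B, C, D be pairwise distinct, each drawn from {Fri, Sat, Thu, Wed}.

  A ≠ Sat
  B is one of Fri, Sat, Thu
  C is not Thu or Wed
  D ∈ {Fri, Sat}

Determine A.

Among the 4 variables, Wed fits only A (and all 4 values in {Fri, Sat, Thu, Wed} must be used), so A = Wed.

Wed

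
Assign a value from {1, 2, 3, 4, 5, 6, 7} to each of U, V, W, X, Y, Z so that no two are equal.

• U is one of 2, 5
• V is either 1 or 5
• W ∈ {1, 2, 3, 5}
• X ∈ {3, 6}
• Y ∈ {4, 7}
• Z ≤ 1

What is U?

2

Z must be 1 (only option left). Remove 1 from V, W.
That leaves V = 5. Strike 5 from U, W.
So U = 2.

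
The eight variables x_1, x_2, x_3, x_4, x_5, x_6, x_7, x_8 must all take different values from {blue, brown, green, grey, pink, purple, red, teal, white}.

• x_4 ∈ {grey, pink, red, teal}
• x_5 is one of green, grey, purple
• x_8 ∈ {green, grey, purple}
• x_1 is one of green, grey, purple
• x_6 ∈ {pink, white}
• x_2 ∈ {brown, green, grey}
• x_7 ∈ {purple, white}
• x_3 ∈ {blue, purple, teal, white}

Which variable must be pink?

x_1, x_5, x_8 between them cover only {green, grey, purple} — a naked triple. Remove those values from x_2, x_3, x_4, x_7.
x_2 must be brown (only option left).
That leaves x_7 = white. Eliminate white elsewhere: x_3, x_6.
So pink goes to x_6.

x_6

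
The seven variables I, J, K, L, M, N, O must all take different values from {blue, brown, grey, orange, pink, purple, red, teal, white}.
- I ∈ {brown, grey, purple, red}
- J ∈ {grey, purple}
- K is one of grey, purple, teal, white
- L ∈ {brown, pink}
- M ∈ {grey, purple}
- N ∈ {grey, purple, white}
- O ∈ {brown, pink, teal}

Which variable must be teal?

The 7 variables draw from only 7 values {brown, grey, pink, purple, red, teal, white}, so each is used; only I can be red, hence I = red.
J and M between them cover only {grey, purple} — a naked pair. Remove those values from K, N.
N has just one choice, so N = white. Eliminate white elsewhere: K.
So teal goes to K.

K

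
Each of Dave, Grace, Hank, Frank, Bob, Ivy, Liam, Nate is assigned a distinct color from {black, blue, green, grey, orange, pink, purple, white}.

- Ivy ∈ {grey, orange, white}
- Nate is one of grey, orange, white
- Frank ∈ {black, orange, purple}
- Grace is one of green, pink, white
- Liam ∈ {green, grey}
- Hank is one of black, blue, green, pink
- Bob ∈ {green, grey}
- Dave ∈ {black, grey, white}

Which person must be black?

Dave

Among the 8 variables, blue fits only Hank (and all 8 values in {black, blue, green, grey, orange, pink, purple, white} must be used), so Hank = blue.
The 7 still-open variables together cover exactly {black, green, grey, orange, pink, purple, white} — 7 values for 7 variables — and pink appears only in Grace's list, so Grace = pink.
The 6 still-open variables draw from only 6 values {black, green, grey, orange, purple, white}, so each is used; only Frank can be purple, hence Frank = purple.
The 5 still-open variables draw from only 5 values {black, green, grey, orange, white}, so each is used; only Dave can be black, hence Dave = black.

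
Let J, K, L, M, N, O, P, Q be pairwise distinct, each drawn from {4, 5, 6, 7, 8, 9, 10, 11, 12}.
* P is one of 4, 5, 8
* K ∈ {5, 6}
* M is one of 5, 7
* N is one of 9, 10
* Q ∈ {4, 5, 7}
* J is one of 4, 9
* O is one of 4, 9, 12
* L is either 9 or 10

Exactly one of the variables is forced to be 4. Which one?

The 8 variables together cover exactly {4, 5, 6, 7, 8, 9, 10, 12} — 8 values for 8 variables — and 6 appears only in K's list, so K = 6.
The 7 still-open variables together cover exactly {4, 5, 7, 8, 9, 10, 12} — 7 values for 7 variables — and 8 appears only in P's list, so P = 8.
The 6 still-open variables together cover exactly {4, 5, 7, 9, 10, 12} — 6 values for 6 variables — and 12 appears only in O's list, so O = 12.
L and N share exactly the 2 values {9, 10}; by pigeonhole those values go to them, so strike 9, 10 from J.
So 4 goes to J.

J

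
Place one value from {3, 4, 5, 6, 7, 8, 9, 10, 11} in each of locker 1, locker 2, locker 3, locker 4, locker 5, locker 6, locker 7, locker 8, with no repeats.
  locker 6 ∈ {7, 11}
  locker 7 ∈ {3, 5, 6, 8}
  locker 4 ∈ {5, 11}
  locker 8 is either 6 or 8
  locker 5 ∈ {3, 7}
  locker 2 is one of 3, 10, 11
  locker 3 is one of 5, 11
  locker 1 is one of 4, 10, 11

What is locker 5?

The 8 variables together cover exactly {3, 4, 5, 6, 7, 8, 10, 11} — 8 values for 8 variables — and 4 appears only in locker 1's list, so locker 1 = 4.
Among the 7 still-open variables, 10 fits only locker 2 (and all 7 values in {3, 5, 6, 7, 8, 10, 11} must be used), so locker 2 = 10.
locker 3 and locker 4 between them cover only {5, 11} — a naked pair. Remove those values from locker 6, locker 7.
locker 6 must be 7 (only option left). Eliminate 7 elsewhere: locker 5.
So locker 5 = 3.

3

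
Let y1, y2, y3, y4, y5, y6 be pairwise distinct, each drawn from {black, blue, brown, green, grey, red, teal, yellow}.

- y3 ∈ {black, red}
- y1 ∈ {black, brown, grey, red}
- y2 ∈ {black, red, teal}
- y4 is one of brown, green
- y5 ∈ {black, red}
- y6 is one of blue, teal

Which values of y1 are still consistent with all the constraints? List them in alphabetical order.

brown, grey

y3 and y5 between them cover only {black, red} — a naked pair. Remove those values from y1, y2.
That leaves y2 = teal. Eliminate teal elsewhere: y6.
y6's domain is down to {blue}, so y6 = blue.
No further eliminations apply; y1 can still be any of brown, grey.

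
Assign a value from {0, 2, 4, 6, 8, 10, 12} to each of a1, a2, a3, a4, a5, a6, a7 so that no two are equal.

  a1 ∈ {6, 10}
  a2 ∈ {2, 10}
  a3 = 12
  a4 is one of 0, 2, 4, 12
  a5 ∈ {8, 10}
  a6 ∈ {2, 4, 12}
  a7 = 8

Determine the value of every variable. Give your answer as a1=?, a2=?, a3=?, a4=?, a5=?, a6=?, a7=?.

a1=6, a2=2, a3=12, a4=0, a5=10, a6=4, a7=8

a3's domain is down to {12}, so a3 = 12. Strike 12 from a4, a6.
That leaves a7 = 8. Strike 8 from a5.
a5's domain is down to {10}, so a5 = 10. Strike 10 from a1, a2.
a1 must be 6 (only option left).
a2's domain is down to {2}, so a2 = 2. Strike 2 from a4, a6.
a6 must be 4 (only option left). So a4 can't be 4.
a4 must be 0 (only option left).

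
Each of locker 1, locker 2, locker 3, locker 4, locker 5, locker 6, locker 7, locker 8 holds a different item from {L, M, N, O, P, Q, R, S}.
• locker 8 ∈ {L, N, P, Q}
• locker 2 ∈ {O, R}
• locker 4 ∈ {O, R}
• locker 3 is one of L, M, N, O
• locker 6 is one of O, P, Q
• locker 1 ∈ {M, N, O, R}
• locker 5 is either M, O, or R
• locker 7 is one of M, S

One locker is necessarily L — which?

The 8 variables together cover exactly {L, M, N, O, P, Q, R, S} — 8 values for 8 variables — and S appears only in locker 7's list, so locker 7 = S.
locker 2 and locker 4 between them cover only {O, R} — a naked pair. Remove those values from locker 1, locker 3, locker 5, locker 6.
That leaves locker 5 = M. So locker 1, locker 3 can't be M.
locker 1 must be N (only option left). Remove N from locker 3, locker 8.
So L goes to locker 3.

locker 3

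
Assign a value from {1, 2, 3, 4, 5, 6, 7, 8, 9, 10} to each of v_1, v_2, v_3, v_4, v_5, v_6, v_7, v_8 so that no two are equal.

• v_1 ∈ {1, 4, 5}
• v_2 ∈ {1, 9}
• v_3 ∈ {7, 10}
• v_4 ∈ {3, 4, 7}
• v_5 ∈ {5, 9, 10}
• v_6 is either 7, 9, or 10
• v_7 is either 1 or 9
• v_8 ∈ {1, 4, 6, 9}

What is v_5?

The 8 variables together cover exactly {1, 3, 4, 5, 6, 7, 9, 10} — 8 values for 8 variables — and 3 appears only in v_4's list, so v_4 = 3.
The 7 still-open variables draw from only 7 values {1, 4, 5, 6, 7, 9, 10}, so each is used; only v_8 can be 6, hence v_8 = 6.
The 6 still-open variables together cover exactly {1, 4, 5, 7, 9, 10} — 6 values for 6 variables — and 4 appears only in v_1's list, so v_1 = 4.
The 5 still-open variables together cover exactly {1, 5, 7, 9, 10} — 5 values for 5 variables — and 5 appears only in v_5's list, so v_5 = 5.

5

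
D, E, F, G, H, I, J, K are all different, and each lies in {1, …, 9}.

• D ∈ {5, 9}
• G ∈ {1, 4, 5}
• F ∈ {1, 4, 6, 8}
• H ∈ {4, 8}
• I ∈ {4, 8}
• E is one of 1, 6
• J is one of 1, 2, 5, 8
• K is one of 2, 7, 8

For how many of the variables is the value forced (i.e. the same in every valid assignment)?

The 8 variables draw from only 8 values {1, 2, 4, 5, 6, 7, 8, 9}, so each is used; only K can be 7, hence K = 7.
The 7 still-open variables draw from only 7 values {1, 2, 4, 5, 6, 8, 9}, so each is used; only J can be 2, hence J = 2.
The 6 still-open variables draw from only 6 values {1, 4, 5, 6, 8, 9}, so each is used; only D can be 9, hence D = 9.
Among the 5 still-open variables, 5 fits only G (and all 5 values in {1, 4, 5, 6, 8} must be used), so G = 5.
The 2 variables H and I are confined to {4, 8}, which locks those values in; drop them from F.
Determined: D=9, G=5, J=2, K=7. The other variables each still have more than one consistent value. That makes 4.

4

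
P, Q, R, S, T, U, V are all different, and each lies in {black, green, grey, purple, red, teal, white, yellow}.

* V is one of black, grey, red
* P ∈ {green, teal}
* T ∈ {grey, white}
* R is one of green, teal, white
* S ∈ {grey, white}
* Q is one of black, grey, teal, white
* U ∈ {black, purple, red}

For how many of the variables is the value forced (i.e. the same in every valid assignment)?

3

Among the 7 variables, purple fits only U (and all 7 values in {black, green, grey, purple, red, teal, white} must be used), so U = purple.
The 6 still-open variables draw from only 6 values {black, green, grey, red, teal, white}, so each is used; only V can be red, hence V = red.
The 5 still-open variables together cover exactly {black, green, grey, teal, white} — 5 values for 5 variables — and black appears only in Q's list, so Q = black.
S and T between them cover only {grey, white} — a naked pair. Remove those values from R.
Determined: Q=black, U=purple, V=red. The other variables each still have more than one consistent value. That makes 3.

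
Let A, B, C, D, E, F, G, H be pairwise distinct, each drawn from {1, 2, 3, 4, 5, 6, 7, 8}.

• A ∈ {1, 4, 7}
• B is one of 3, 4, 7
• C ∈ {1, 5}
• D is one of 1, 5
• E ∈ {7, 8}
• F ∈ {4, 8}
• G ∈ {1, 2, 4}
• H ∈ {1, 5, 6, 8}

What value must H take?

The 8 variables together cover exactly {1, 2, 3, 4, 5, 6, 7, 8} — 8 values for 8 variables — and 2 appears only in G's list, so G = 2.
Among the 7 still-open variables, 3 fits only B (and all 7 values in {1, 3, 4, 5, 6, 7, 8} must be used), so B = 3.
The 6 still-open variables draw from only 6 values {1, 4, 5, 6, 7, 8}, so each is used; only H can be 6, hence H = 6.

6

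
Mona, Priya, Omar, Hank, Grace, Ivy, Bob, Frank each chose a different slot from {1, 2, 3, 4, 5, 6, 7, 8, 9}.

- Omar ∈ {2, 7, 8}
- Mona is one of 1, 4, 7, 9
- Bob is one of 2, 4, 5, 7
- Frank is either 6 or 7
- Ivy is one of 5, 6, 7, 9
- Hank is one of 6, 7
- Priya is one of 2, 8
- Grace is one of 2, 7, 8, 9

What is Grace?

9

The 8 variables together cover exactly {1, 2, 4, 5, 6, 7, 8, 9} — 8 values for 8 variables — and 1 appears only in Mona's list, so Mona = 1.
Among the 7 still-open variables, 4 fits only Bob (and all 7 values in {2, 4, 5, 6, 7, 8, 9} must be used), so Bob = 4.
Among the 6 still-open variables, 5 fits only Ivy (and all 6 values in {2, 5, 6, 7, 8, 9} must be used), so Ivy = 5.
The 5 still-open variables draw from only 5 values {2, 6, 7, 8, 9}, so each is used; only Grace can be 9, hence Grace = 9.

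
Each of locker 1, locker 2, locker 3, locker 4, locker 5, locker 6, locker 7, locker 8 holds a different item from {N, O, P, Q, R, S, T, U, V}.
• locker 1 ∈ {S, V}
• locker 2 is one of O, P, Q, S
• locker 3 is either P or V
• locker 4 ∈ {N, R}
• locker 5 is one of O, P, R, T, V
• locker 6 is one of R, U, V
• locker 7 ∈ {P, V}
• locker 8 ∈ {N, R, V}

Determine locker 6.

locker 3 and locker 7 share exactly the 2 values {P, V}; by pigeonhole those values go to them, so strike P, V from locker 1, locker 2, locker 5, locker 6, locker 8.
locker 1 has just one choice, so locker 1 = S. So locker 2 can't be S.
The 2 variables locker 4 and locker 8 are confined to {N, R}, which locks those values in; drop them from locker 5, locker 6.
So locker 6 = U.

U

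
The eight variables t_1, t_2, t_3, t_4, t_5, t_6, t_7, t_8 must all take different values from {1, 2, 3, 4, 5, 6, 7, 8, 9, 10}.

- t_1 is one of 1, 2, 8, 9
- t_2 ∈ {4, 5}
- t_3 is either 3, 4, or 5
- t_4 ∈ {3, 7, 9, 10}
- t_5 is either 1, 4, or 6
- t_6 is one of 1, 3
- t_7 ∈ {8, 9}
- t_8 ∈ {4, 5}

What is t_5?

t_2 and t_8 share exactly the 2 values {4, 5}; by pigeonhole those values go to them, so strike 4, 5 from t_3, t_5.
t_3 must be 3 (only option left). Eliminate 3 elsewhere: t_4, t_6.
t_6's domain is down to {1}, so t_6 = 1. Remove 1 from t_1, t_5.
So t_5 = 6.

6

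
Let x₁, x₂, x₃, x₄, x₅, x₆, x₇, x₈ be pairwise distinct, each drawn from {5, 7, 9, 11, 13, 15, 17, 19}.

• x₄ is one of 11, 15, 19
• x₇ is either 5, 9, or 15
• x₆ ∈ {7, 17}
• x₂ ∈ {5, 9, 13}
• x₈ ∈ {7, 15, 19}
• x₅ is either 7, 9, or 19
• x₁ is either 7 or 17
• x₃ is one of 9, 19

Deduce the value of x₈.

15

The 8 variables together cover exactly {5, 7, 9, 11, 13, 15, 17, 19} — 8 values for 8 variables — and 11 appears only in x₄'s list, so x₄ = 11.
The 7 still-open variables draw from only 7 values {5, 7, 9, 13, 15, 17, 19}, so each is used; only x₂ can be 13, hence x₂ = 13.
Among the 6 still-open variables, 5 fits only x₇ (and all 6 values in {5, 7, 9, 15, 17, 19} must be used), so x₇ = 5.
Among the 5 still-open variables, 15 fits only x₈ (and all 5 values in {7, 9, 15, 17, 19} must be used), so x₈ = 15.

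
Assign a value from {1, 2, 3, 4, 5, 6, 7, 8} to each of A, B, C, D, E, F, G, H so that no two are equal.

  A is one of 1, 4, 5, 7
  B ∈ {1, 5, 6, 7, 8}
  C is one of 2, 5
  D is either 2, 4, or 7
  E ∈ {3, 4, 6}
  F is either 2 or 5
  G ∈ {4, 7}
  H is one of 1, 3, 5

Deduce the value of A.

The 8 variables draw from only 8 values {1, 2, 3, 4, 5, 6, 7, 8}, so each is used; only B can be 8, hence B = 8.
The 7 still-open variables draw from only 7 values {1, 2, 3, 4, 5, 6, 7}, so each is used; only E can be 6, hence E = 6.
The 6 still-open variables draw from only 6 values {1, 2, 3, 4, 5, 7}, so each is used; only H can be 3, hence H = 3.
The 5 still-open variables draw from only 5 values {1, 2, 4, 5, 7}, so each is used; only A can be 1, hence A = 1.

1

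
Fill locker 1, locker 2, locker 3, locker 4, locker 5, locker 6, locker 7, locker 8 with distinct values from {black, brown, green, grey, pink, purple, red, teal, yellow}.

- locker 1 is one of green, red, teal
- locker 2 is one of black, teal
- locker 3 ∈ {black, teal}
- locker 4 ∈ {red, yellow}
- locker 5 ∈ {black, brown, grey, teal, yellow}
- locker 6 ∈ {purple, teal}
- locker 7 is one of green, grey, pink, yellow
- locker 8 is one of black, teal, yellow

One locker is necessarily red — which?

locker 2 and locker 3 share exactly the 2 values {black, teal}; by pigeonhole those values go to them, so strike black, teal from locker 1, locker 5, locker 6, locker 8.
locker 6 must be purple (only option left).
locker 8's domain is down to {yellow}, so locker 8 = yellow. Strike yellow from locker 4, locker 5, locker 7.
So red goes to locker 4.

locker 4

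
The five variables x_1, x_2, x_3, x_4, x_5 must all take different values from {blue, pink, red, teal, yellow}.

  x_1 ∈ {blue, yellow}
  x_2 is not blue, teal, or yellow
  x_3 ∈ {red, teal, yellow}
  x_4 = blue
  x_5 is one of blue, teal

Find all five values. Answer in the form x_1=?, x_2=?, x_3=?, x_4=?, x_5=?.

x_4 has just one choice, so x_4 = blue. So x_1, x_5 can't be blue.
x_5 must be teal (only option left). Strike teal from x_3.
x_1 has just one choice, so x_1 = yellow. Strike yellow from x_3.
x_3's domain is down to {red}, so x_3 = red. So x_2 can't be red.
x_2 must be pink (only option left).

x_1=yellow, x_2=pink, x_3=red, x_4=blue, x_5=teal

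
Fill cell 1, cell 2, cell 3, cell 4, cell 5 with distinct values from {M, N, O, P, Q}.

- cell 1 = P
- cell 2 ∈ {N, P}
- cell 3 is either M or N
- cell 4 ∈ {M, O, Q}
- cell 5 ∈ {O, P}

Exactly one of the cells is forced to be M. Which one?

cell 1 has just one choice, so cell 1 = P. Strike P from cell 2, cell 5.
cell 2 must be N (only option left). So cell 3 can't be N.
So M goes to cell 3.

cell 3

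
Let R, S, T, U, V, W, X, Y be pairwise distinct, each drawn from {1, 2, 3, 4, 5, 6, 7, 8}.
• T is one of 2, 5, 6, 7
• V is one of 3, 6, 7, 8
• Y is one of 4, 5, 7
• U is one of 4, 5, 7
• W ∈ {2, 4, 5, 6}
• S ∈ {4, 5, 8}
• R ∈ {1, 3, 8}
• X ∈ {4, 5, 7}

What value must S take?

8

The 8 variables draw from only 8 values {1, 2, 3, 4, 5, 6, 7, 8}, so each is used; only R can be 1, hence R = 1.
The 7 still-open variables together cover exactly {2, 3, 4, 5, 6, 7, 8} — 7 values for 7 variables — and 3 appears only in V's list, so V = 3.
Among the 6 still-open variables, 8 fits only S (and all 6 values in {2, 4, 5, 6, 7, 8} must be used), so S = 8.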